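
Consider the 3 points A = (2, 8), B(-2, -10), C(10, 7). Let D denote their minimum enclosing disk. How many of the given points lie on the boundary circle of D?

2

Side lengths²: AB² = 340, AC² = 65, BC² = 433.
Since BC² = 433 ≥ 340 + 65 = 405, the angle opposite BC is not acute, so the smallest enclosing circle has BC as diameter.
Centre = midpoint of BC = (4, -1.5), r² = 433/4 = 108.25.
The points at distance exactly r from the centre are B, C — 2 points.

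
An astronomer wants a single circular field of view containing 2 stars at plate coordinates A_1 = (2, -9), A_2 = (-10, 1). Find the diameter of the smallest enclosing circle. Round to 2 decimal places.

15.62

The smallest circle enclosing two points has them as diameter endpoints.
Centre = midpoint = (-4, -4); r² = |A_1A_2|²/4 = 244/4 = 61.
Diameter = 2r = 2√61 ≈ 15.62.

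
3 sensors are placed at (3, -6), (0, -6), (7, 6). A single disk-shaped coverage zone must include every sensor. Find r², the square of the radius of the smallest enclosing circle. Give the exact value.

48.25

Call the three points A, B, C in the order given.
Side lengths²: AB² = 9, AC² = 160, BC² = 193.
Since BC² = 193 ≥ 160 + 9 = 169, the angle opposite BC is not acute, so the smallest enclosing circle has BC as diameter.
Centre = midpoint of BC = (3.5, 0), r² = 193/4 = 48.25.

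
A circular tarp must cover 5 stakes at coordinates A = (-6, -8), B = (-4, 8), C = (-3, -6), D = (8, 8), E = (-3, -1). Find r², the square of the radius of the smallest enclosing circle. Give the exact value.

113

A smallest enclosing disk is always determined by at most three of the input points on its boundary.
The farthest pair is A–D with squared distance 452. The circle on this segment as diameter has centre (1, 0) and r² = 452/4 = 113.
Check B: distance² to centre = 89 ≤ 113, so it lies inside.
All remaining points lie in this disk, and no smaller disk contains both endpoints, so this is the minimum enclosing circle.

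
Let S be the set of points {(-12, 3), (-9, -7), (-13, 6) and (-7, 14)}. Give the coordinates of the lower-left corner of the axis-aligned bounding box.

(-13, -7)

x-range [-13, -7], y-range [-7, 14].
The lower-left corner is (-13, -7).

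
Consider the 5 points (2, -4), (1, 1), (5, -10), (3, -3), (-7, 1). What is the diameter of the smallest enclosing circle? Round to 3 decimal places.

16.279

The minimum enclosing circle of a finite set is fixed by two of the points (as a diameter) or three (as a circumcircle).
The farthest pair is (5, -10)–(-7, 1) with squared distance 265. The circle on this segment as diameter has centre (-1, -4.5) and r² = 265/4 = 66.25.
Check (2, -4): distance² to centre = 9.25 ≤ 66.25, so it lies inside.
All remaining points lie in this disk, and no smaller disk contains both endpoints, so this is the minimum enclosing circle.
Diameter = 2r = 2√(66.25) ≈ 16.279.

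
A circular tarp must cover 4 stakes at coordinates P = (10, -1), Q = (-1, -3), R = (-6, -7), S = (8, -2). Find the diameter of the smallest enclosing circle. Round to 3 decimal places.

17.088

The minimum enclosing circle of a finite set is fixed by two of the points (as a diameter) or three (as a circumcircle).
The farthest pair is P–R with squared distance 292. The circle on this segment as diameter has centre (2, -4) and r² = 292/4 = 73.
Check Q: distance² to centre = 10 ≤ 73, so it lies inside.
All remaining points lie in this disk, and no smaller disk contains both endpoints, so this is the minimum enclosing circle.
Diameter = 2r = 2√73 ≈ 17.088.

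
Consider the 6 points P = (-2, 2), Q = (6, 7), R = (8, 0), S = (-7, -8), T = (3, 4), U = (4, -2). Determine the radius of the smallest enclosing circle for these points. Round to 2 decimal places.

9.92

A smallest enclosing disk is always determined by at most three of the input points on its boundary.
The farthest pair is Q–S with squared distance 394. The circle on this segment as diameter has centre (-0.5, -0.5) and r² = 394/4 = 98.5.
Check P: distance² to centre = 8.5 ≤ 98.5, so it lies inside.
All remaining points lie in this disk, and no smaller disk contains both endpoints, so this is the minimum enclosing circle.
r = √(98.5) ≈ 9.92.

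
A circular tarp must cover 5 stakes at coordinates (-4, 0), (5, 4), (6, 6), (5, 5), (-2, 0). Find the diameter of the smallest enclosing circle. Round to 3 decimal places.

11.662

The farthest pair is (-4, 0)–(6, 6) with squared distance 136. The circle on this segment as diameter has centre (1, 3) and r² = 136/4 = 34.
Check (5, 4): distance² to centre = 17 ≤ 34, so it lies inside.
All remaining points lie in this disk, and no smaller disk contains both endpoints, so this is the minimum enclosing circle.
Diameter = 2r = 2√34 ≈ 11.662.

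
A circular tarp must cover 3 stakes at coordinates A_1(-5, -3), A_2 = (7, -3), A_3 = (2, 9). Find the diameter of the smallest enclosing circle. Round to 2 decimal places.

Side lengths²: A_1A_2² = 144, A_1A_3² = 193, A_2A_3² = 169.
Since A_1A_3² = 193 < 169 + 144 = 313, the triangle is acute, so the smallest enclosing circle is the circumcircle.
Circumcentre = (1, 37/24), r² = 32617/576.
Diameter = 2r = 2√(32617/576) ≈ 15.05.

15.05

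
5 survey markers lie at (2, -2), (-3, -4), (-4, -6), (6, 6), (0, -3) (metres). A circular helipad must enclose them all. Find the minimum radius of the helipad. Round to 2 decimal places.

7.81

By Welzl's lemma the MEC is supported by two points (diametrically opposite) or three points (on a circumcircle).
The farthest pair is (-4, -6)–(6, 6) with squared distance 244. The circle on this segment as diameter has centre (1, 0) and r² = 244/4 = 61.
Check (2, -2): distance² to centre = 5 ≤ 61, so it lies inside.
All remaining points lie in this disk, and no smaller disk contains both endpoints, so this is the minimum enclosing circle.
r = √61 ≈ 7.81.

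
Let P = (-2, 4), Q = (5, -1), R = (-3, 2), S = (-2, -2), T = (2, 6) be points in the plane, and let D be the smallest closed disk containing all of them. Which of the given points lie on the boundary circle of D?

Q, S, T

By Welzl's lemma the MEC is supported by two points (diametrically opposite) or three points (on a circumcircle).
The minimum enclosing circle is determined by three boundary points: Q, S, T.
Their circumcentre is (14/13, 19/13) with r² = 3625/169.
The farthest remaining point R is at distance² 2858/169 ≤ 3625/169.
The points at distance exactly r from the centre are Q, S, T — 3 points.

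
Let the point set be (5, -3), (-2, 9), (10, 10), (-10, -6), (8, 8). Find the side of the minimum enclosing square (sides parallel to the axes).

The bounding box has width 20 and height 16.
An axis-aligned square enclosing the set must have side ≥ max(width, height).
So the minimum side is max(20, 16) = 20.

20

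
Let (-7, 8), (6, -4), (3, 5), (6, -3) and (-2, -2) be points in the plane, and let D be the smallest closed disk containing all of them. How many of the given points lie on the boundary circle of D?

A smallest enclosing disk is always determined by at most three of the input points on its boundary.
The farthest pair is (-7, 8)–(6, -4) with squared distance 313. The circle on this segment as diameter has centre (-0.5, 2) and r² = 313/4 = 78.25.
Check (3, 5): distance² to centre = 21.25 ≤ 78.25, so it lies inside.
All remaining points lie in this disk, and no smaller disk contains both endpoints, so this is the minimum enclosing circle.
The points at distance exactly r from the centre are (-7, 8), (6, -4) — 2 points.

2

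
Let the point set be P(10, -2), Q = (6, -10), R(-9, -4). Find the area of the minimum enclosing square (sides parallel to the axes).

The bounding box has width 19 and height 8.
An axis-aligned square enclosing the set must have side ≥ max(width, height).
So the minimum side is max(19, 8) = 19.
Area = 19² = 361.

361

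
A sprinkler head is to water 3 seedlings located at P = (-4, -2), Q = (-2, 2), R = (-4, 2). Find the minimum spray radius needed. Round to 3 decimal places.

2.236

Side lengths²: PQ² = 20, PR² = 16, QR² = 4.
Since PQ² = 20 ≥ 16 + 4 = 20, the angle opposite PQ is not acute, so the smallest enclosing circle has PQ as diameter.
Centre = midpoint of PQ = (-3, 0), r² = 20/4 = 5.
r = √5 ≈ 2.236.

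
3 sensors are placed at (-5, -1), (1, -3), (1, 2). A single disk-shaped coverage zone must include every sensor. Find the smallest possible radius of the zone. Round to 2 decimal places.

3.54

Call the three points A, B, C in the order given.
Side lengths²: AB² = 40, AC² = 45, BC² = 25.
Since AC² = 45 < 40 + 25 = 65, the triangle is acute, so the smallest enclosing circle is the circumcircle.
Circumcentre = (-1.5, -0.5), r² = 12.5.
r = √(12.5) ≈ 3.54.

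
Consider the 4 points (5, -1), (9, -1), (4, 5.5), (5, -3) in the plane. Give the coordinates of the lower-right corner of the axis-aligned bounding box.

(9, -3)

x-range [4, 9], y-range [-3, 5.5].
The lower-right corner is (9, -3).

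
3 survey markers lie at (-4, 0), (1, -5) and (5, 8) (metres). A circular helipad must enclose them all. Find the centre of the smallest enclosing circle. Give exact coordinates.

(89/34, 55/34)

Call the three points A, B, C in the order given.
Side lengths²: AB² = 50, AC² = 145, BC² = 185.
Since BC² = 185 < 145 + 50 = 195, the triangle is acute, so the smallest enclosing circle is the circumcircle.
Circumcentre = (89/34, 55/34), r² = 26825/578.
Centre = (89/34, 55/34).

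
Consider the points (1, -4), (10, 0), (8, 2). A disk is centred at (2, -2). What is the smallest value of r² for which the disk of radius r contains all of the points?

The required radius is the distance from (2, -2) to the farthest point.
Squared distances: 5, 68, 52.
Maximum is 68, attained at (10, 0).

68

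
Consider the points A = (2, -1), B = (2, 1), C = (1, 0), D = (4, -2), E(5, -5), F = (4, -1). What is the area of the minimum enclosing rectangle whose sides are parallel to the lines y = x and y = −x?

In coordinates u = x + y, v = x − y the rectangle is axis-aligned; the map (x,y)→(u,v) scales areas by 2.
u-values: 1, 3, 1, 2, 0, 3; range = 3 − 0 = 3.
v-values: 3, 1, 1, 6, 10, 5; range = 10 − 1 = 9.
Area = (3 × 9) / 2 = 13.5.

13.5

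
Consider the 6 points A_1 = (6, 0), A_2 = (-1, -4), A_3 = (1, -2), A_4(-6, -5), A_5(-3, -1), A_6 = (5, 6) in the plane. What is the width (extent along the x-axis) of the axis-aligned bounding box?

12

max x = 6, min x = -6, so width = 12.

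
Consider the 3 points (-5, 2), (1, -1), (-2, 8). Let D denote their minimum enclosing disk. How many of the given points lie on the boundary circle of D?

3

Call the three points A, B, C in the order given.
Side lengths²: AB² = 45, AC² = 45, BC² = 90.
Since BC² = 90 ≥ 45 + 45 = 90, the angle opposite BC is not acute, so the smallest enclosing circle has BC as diameter.
Centre = midpoint of BC = (-0.5, 3.5), r² = 90/4 = 22.5.
The points at distance exactly r from the centre are (-5, 2), (1, -1), (-2, 8) — 3 points.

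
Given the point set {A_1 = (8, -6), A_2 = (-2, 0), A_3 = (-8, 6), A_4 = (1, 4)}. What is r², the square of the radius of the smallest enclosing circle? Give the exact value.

A smallest enclosing disk is always determined by at most three of the input points on its boundary.
The farthest pair is A_1–A_3 with squared distance 400. The circle on this segment as diameter has centre (0, 0) and r² = 400/4 = 100.
Check A_2: distance² to centre = 4 ≤ 100, so it lies inside.
All remaining points lie in this disk, and no smaller disk contains both endpoints, so this is the minimum enclosing circle.

100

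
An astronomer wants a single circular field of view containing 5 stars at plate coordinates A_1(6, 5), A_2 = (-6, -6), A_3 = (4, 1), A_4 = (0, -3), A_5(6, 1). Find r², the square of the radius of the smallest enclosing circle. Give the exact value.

66.25

The minimum enclosing circle of a finite set is fixed by two of the points (as a diameter) or three (as a circumcircle).
The farthest pair is A_1–A_2 with squared distance 265. The circle on this segment as diameter has centre (0, -0.5) and r² = 265/4 = 66.25.
Check A_3: distance² to centre = 18.25 ≤ 66.25, so it lies inside.
All remaining points lie in this disk, and no smaller disk contains both endpoints, so this is the minimum enclosing circle.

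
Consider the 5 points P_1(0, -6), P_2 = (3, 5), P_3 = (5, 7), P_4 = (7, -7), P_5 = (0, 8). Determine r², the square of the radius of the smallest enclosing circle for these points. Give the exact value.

The farthest pair is P_4–P_5 with squared distance 274. The circle on this segment as diameter has centre (3.5, 0.5) and r² = 274/4 = 68.5.
Check P_1: distance² to centre = 54.5 ≤ 68.5, so it lies inside.
All remaining points lie in this disk, and no smaller disk contains both endpoints, so this is the minimum enclosing circle.

68.5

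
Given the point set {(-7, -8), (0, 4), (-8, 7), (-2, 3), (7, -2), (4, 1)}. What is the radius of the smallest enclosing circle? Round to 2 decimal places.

9.27

The minimum enclosing circle is determined by three boundary points: (-7, -8), (-8, 7), (7, -2).
Their circumcentre is (-25/12, -5/36) with r² = 55709/648.
The farthest remaining point (4, 1) is at distance² 24821/648 ≤ 55709/648.
r = √(55709/648) ≈ 9.27.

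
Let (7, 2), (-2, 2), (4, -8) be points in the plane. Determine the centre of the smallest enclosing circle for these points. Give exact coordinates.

Call the three points A, B, C in the order given.
Side lengths²: AB² = 81, AC² = 109, BC² = 136.
Since BC² = 136 < 109 + 81 = 190, the triangle is acute, so the smallest enclosing circle is the circumcircle.
Circumcentre = (2.5, -2.1), r² = 37.06.
Centre = (2.5, -2.1).

(2.5, -2.1)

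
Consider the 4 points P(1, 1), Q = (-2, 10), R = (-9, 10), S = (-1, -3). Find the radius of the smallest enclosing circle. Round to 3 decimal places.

7.632

The farthest pair is R–S with squared distance 233. The circle on this segment as diameter has centre (-5, 3.5) and r² = 233/4 = 58.25.
Check P: distance² to centre = 42.25 ≤ 58.25, so it lies inside.
All remaining points lie in this disk, and no smaller disk contains both endpoints, so this is the minimum enclosing circle.
r = √(58.25) ≈ 7.632.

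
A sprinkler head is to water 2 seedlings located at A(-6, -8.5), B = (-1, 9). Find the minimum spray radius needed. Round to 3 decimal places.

9.100

The smallest circle enclosing two points has them as diameter endpoints.
Centre = midpoint = (-3.5, 0.25); r² = |AB|²/4 = 331.25/4 = 82.8125.
r = √(82.8125) ≈ 9.100.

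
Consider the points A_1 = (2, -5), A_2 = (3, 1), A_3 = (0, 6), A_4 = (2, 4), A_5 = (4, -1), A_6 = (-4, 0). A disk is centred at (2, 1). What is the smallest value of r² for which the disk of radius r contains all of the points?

37

The required radius is the distance from (2, 1) to the farthest point.
Squared distances: 36, 1, 29, 9, 8, 37.
Maximum is 37, attained at A_6.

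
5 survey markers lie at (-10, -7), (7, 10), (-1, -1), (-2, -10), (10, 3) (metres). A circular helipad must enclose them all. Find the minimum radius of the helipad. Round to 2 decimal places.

12.02

By Welzl's lemma the MEC is supported by two points (diametrically opposite) or three points (on a circumcircle).
The farthest pair is (-10, -7)–(7, 10) with squared distance 578. The circle on this segment as diameter has centre (-1.5, 1.5) and r² = 578/4 = 144.5.
Check (-1, -1): distance² to centre = 6.5 ≤ 144.5, so it lies inside.
All remaining points lie in this disk, and no smaller disk contains both endpoints, so this is the minimum enclosing circle.
r = √(144.5) ≈ 12.02.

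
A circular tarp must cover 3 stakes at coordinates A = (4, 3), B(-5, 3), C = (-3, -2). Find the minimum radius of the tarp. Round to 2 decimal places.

Side lengths²: AB² = 81, AC² = 74, BC² = 29.
Since AB² = 81 < 74 + 29 = 103, the triangle is acute, so the smallest enclosing circle is the circumcircle.
Circumcentre = (-0.5, 1.9), r² = 21.46.
r = √(21.46) ≈ 4.63.

4.63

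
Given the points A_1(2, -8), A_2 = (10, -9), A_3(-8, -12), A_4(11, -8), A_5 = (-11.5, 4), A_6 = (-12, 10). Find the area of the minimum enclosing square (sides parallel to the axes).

529

The bounding box has width 23 and height 22.
An axis-aligned square enclosing the set must have side ≥ max(width, height).
So the minimum side is max(23, 22) = 23.
Area = 23² = 529.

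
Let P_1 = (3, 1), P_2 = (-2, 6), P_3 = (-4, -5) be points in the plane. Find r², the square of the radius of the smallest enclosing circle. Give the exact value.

Side lengths²: P_1P_2² = 50, P_1P_3² = 85, P_2P_3² = 125.
Since P_2P_3² = 125 < 85 + 50 = 135, the triangle is acute, so the smallest enclosing circle is the circumcircle.
Circumcentre = (-67/26, 11/26), r² = 10625/338.

10625/338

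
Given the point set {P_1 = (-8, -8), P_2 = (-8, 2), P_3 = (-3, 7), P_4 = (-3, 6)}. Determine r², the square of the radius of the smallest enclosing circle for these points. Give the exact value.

62.5

The farthest pair is P_1–P_3 with squared distance 250. The circle on this segment as diameter has centre (-5.5, -0.5) and r² = 250/4 = 62.5.
Check P_2: distance² to centre = 12.5 ≤ 62.5, so it lies inside.
All remaining points lie in this disk, and no smaller disk contains both endpoints, so this is the minimum enclosing circle.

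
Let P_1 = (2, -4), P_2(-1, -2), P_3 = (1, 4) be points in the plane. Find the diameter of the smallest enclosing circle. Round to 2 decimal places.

Side lengths²: P_1P_2² = 13, P_1P_3² = 65, P_2P_3² = 40.
Since P_1P_3² = 65 ≥ 40 + 13 = 53, the angle opposite P_1P_3 is not acute, so the smallest enclosing circle has P_1P_3 as diameter.
Centre = midpoint of P_1P_3 = (1.5, 0), r² = 65/4 = 16.25.
Diameter = 2r = 2√(16.25) ≈ 8.06.

8.06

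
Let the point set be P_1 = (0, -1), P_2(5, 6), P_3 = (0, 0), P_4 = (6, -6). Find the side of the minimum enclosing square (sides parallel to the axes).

The bounding box has width 6 and height 12.
An axis-aligned square enclosing the set must have side ≥ max(width, height).
So the minimum side is max(6, 12) = 12.

12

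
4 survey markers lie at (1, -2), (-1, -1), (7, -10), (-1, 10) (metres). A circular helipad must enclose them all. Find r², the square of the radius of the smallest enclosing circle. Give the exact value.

116

A smallest enclosing disk is always determined by at most three of the input points on its boundary.
The farthest pair is (7, -10)–(-1, 10) with squared distance 464. The circle on this segment as diameter has centre (3, 0) and r² = 464/4 = 116.
Check (1, -2): distance² to centre = 8 ≤ 116, so it lies inside.
All remaining points lie in this disk, and no smaller disk contains both endpoints, so this is the minimum enclosing circle.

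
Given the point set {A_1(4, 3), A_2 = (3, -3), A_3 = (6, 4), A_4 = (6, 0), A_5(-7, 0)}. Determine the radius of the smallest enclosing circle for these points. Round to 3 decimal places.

A smallest enclosing disk is always determined by at most three of the input points on its boundary.
The farthest pair is A_3–A_5 with squared distance 185. The circle on this segment as diameter has centre (-0.5, 2) and r² = 185/4 = 46.25.
Check A_1: distance² to centre = 21.25 ≤ 46.25, so it lies inside.
All remaining points lie in this disk, and no smaller disk contains both endpoints, so this is the minimum enclosing circle.
r = √(46.25) ≈ 6.801.

6.801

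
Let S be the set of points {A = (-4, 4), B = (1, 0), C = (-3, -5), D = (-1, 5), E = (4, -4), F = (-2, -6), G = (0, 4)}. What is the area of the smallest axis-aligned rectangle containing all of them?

x ranges over [-4, 4], width 8.
y ranges over [-6, 5], height 11.
Area = 8 × 11 = 88.

88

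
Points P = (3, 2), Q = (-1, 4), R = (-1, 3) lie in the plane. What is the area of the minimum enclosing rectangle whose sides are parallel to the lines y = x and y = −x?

9

In coordinates u = x + y, v = x − y the rectangle is axis-aligned; the map (x,y)→(u,v) scales areas by 2.
u-values: 5, 3, 2; range = 5 − 2 = 3.
v-values: 1, -5, -4; range = 1 − (-5) = 6.
Area = (3 × 6) / 2 = 9.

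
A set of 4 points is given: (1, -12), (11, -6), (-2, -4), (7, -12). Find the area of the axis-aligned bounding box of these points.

x ranges over [-2, 11], width 13.
y ranges over [-12, -4], height 8.
Area = 13 × 8 = 104.

104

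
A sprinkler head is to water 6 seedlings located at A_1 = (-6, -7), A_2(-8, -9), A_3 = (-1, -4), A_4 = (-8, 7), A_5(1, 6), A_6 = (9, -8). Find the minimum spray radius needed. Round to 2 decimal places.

11.36

The minimum enclosing circle is determined by three boundary points: A_2, A_4, A_6.
Their circumcentre is (1/17, -1) with r² = 37265/289.
The farthest remaining point A_1 is at distance² 21013/289 ≤ 37265/289.
r = √(37265/289) ≈ 11.36.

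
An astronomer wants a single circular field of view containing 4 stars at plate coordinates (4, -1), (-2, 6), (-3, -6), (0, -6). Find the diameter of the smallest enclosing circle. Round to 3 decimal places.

A smallest enclosing disk is always determined by at most three of the input points on its boundary.
The minimum enclosing circle is determined by three boundary points: (-2, 6), (-3, -6), (0, -6).
Their circumcentre is (-1.5, -1/12) with r² = 5365/144.
The farthest remaining point (4, -1) is at distance² 4477/144 ≤ 5365/144.
Diameter = 2r = 2√(5365/144) ≈ 12.208.

12.208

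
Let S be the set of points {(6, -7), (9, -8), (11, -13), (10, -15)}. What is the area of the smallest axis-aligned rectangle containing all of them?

40

x ranges over [6, 11], width 5.
y ranges over [-15, -7], height 8.
Area = 5 × 8 = 40.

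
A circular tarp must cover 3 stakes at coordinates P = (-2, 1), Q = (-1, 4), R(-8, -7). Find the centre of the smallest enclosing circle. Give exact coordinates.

(-4.5, -1.5)

Side lengths²: PQ² = 10, PR² = 100, QR² = 170.
Since QR² = 170 ≥ 100 + 10 = 110, the angle opposite QR is not acute, so the smallest enclosing circle has QR as diameter.
Centre = midpoint of QR = (-4.5, -1.5), r² = 170/4 = 42.5.
Centre = (-4.5, -1.5).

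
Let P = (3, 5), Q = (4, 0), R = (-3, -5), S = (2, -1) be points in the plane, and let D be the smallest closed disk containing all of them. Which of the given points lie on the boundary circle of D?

The farthest pair is P–R with squared distance 136. The circle on this segment as diameter has centre (0, 0) and r² = 136/4 = 34.
Check Q: distance² to centre = 16 ≤ 34, so it lies inside.
All remaining points lie in this disk, and no smaller disk contains both endpoints, so this is the minimum enclosing circle.
The points at distance exactly r from the centre are P, R — 2 points.

P, R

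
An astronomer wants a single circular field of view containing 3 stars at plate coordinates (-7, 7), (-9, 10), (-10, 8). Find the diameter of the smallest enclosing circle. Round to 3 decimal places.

Call the three points A, B, C in the order given.
Side lengths²: AB² = 13, AC² = 10, BC² = 5.
Since AB² = 13 < 10 + 5 = 15, the triangle is acute, so the smallest enclosing circle is the circumcircle.
Circumcentre = (-115/14, 117/14), r² = 325/98.
Diameter = 2r = 2√(325/98) ≈ 3.642.

3.642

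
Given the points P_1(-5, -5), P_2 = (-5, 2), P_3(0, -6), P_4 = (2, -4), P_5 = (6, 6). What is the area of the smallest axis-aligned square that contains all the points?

The bounding box has width 11 and height 12.
An axis-aligned square enclosing the set must have side ≥ max(width, height).
So the minimum side is max(11, 12) = 12.
Area = 12² = 144.

144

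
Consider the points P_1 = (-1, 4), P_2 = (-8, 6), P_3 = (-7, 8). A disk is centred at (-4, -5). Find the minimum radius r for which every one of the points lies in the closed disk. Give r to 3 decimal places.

13.342

The required radius is the distance from (-4, -5) to the farthest point.
Squared distances: 90, 137, 178.
Maximum is 178, attained at P_3.
r = √178 ≈ 13.342.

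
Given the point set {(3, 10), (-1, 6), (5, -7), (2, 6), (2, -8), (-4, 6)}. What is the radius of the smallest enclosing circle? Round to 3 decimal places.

The minimum enclosing circle of a finite set is fixed by two of the points (as a diameter) or three (as a circumcircle).
The farthest pair is (3, 10)–(2, -8) with squared distance 325. The circle on this segment as diameter has centre (2.5, 1) and r² = 325/4 = 81.25.
Check (-1, 6): distance² to centre = 37.25 ≤ 81.25, so it lies inside.
All remaining points lie in this disk, and no smaller disk contains both endpoints, so this is the minimum enclosing circle.
r = √(81.25) ≈ 9.014.

9.014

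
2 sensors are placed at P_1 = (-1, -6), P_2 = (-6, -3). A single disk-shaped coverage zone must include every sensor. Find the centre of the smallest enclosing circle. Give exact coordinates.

The smallest circle enclosing two points has them as diameter endpoints.
Centre = midpoint = (-3.5, -4.5); r² = |P_1P_2|²/4 = 34/4 = 8.5.
Centre = (-3.5, -4.5).

(-3.5, -4.5)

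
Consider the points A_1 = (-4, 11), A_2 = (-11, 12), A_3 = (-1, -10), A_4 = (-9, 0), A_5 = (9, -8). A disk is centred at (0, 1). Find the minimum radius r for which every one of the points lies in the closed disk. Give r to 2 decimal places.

The required radius is the distance from (0, 1) to the farthest point.
Squared distances: 116, 242, 122, 82, 162.
Maximum is 242, attained at A_2.
r = √242 ≈ 15.56.

15.56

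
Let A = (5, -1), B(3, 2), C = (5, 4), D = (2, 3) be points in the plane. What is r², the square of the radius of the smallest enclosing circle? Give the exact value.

125/18

By Welzl's lemma the MEC is supported by two points (diametrically opposite) or three points (on a circumcircle).
The minimum enclosing circle is determined by three boundary points: A, C, D.
Their circumcentre is (25/6, 1.5) with r² = 125/18.
The farthest remaining point B is at distance² 29/18 ≤ 125/18.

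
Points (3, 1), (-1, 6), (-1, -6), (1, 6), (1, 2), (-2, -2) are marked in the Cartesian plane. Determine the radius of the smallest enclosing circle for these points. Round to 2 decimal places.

The minimum enclosing circle of a finite set is fixed by two of the points (as a diameter) or three (as a circumcircle).
The farthest pair is (-1, -6)–(1, 6) with squared distance 148. The circle on this segment as diameter has centre (0, 0) and r² = 148/4 = 37.
Check (3, 1): distance² to centre = 10 ≤ 37, so it lies inside.
All remaining points lie in this disk, and no smaller disk contains both endpoints, so this is the minimum enclosing circle.
r = √37 ≈ 6.08.

6.08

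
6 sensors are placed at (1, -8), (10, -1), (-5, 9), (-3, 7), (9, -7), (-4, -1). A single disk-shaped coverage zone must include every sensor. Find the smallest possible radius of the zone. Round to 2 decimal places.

The farthest pair is (-5, 9)–(9, -7) with squared distance 452. The circle on this segment as diameter has centre (2, 1) and r² = 452/4 = 113.
Check (1, -8): distance² to centre = 82 ≤ 113, so it lies inside.
All remaining points lie in this disk, and no smaller disk contains both endpoints, so this is the minimum enclosing circle.
r = √113 ≈ 10.63.

10.63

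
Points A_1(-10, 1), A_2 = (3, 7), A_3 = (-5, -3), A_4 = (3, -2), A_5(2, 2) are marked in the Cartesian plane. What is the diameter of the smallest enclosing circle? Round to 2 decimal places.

14.69

By Welzl's lemma the MEC is supported by two points (diametrically opposite) or three points (on a circumcircle).
The minimum enclosing circle is determined by three boundary points: A_1, A_2, A_4.
Their circumcentre is (-73/26, 2.5) with r² = 18245/338.
The farthest remaining point A_3 is at distance² 11849/338 ≤ 18245/338.
Diameter = 2r = 2√(18245/338) ≈ 14.69.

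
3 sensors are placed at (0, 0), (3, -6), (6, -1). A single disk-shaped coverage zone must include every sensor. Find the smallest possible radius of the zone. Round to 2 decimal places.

Call the three points A, B, C in the order given.
Side lengths²: AB² = 45, AC² = 37, BC² = 34.
Since AB² = 45 < 37 + 34 = 71, the triangle is acute, so the smallest enclosing circle is the circumcircle.
Circumcentre = (59/22, -53/22), r² = 3145/242.
r = √(3145/242) ≈ 3.60.

3.60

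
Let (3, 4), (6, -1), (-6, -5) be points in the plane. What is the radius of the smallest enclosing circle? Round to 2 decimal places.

6.52

Call the three points A, B, C in the order given.
Side lengths²: AB² = 34, AC² = 162, BC² = 160.
Since AC² = 162 < 160 + 34 = 194, the triangle is acute, so the smallest enclosing circle is the circumcircle.
Circumcentre = (-0.5, -1.5), r² = 42.5.
r = √(42.5) ≈ 6.52.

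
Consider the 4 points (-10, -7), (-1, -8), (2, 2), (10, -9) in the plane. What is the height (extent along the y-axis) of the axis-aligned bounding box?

max y = 2, min y = -9, so height = 11.

11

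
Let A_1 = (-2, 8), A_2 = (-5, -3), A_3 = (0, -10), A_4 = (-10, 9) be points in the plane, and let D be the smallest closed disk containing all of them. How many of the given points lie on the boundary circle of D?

By Welzl's lemma the MEC is supported by two points (diametrically opposite) or three points (on a circumcircle).
The farthest pair is A_3–A_4 with squared distance 461. The circle on this segment as diameter has centre (-5, -0.5) and r² = 461/4 = 115.25.
Check A_1: distance² to centre = 81.25 ≤ 115.25, so it lies inside.
All remaining points lie in this disk, and no smaller disk contains both endpoints, so this is the minimum enclosing circle.
The points at distance exactly r from the centre are A_3, A_4 — 2 points.

2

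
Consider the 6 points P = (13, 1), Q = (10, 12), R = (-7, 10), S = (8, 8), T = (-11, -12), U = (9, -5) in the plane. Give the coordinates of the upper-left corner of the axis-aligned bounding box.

(-11, 12)

x-range [-11, 13], y-range [-12, 12].
The upper-left corner is (-11, 12).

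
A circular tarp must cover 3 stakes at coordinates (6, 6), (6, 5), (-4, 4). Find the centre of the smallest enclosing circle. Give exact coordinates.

(1, 5)

Call the three points A, B, C in the order given.
Side lengths²: AB² = 1, AC² = 104, BC² = 101.
Since AC² = 104 ≥ 101 + 1 = 102, the angle opposite AC is not acute, so the smallest enclosing circle has AC as diameter.
Centre = midpoint of AC = (1, 5), r² = 104/4 = 26.
Centre = (1, 5).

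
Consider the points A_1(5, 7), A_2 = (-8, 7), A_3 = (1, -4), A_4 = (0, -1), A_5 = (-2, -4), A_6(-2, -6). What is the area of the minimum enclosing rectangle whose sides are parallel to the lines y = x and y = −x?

In coordinates u = x + y, v = x − y the rectangle is axis-aligned; the map (x,y)→(u,v) scales areas by 2.
u-values: 12, -1, -3, -1, -6, -8; range = 12 − (-8) = 20.
v-values: -2, -15, 5, 1, 2, 4; range = 5 − (-15) = 20.
Area = (20 × 20) / 2 = 200.

200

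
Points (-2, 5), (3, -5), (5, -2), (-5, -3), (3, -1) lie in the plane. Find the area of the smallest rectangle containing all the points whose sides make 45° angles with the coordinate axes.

82.5

In coordinates u = x + y, v = x − y the rectangle is axis-aligned; the map (x,y)→(u,v) scales areas by 2.
u-values: 3, -2, 3, -8, 2; range = 3 − (-8) = 11.
v-values: -7, 8, 7, -2, 4; range = 8 − (-7) = 15.
Area = (11 × 15) / 2 = 82.5.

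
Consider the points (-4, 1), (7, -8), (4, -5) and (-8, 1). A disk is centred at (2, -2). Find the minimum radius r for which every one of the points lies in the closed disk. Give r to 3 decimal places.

10.440

The required radius is the distance from (2, -2) to the farthest point.
Squared distances: 45, 61, 13, 109.
Maximum is 109, attained at (-8, 1).
r = √109 ≈ 10.440.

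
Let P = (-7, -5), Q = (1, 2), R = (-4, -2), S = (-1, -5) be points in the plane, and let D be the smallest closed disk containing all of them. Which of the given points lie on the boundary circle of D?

A smallest enclosing disk is always determined by at most three of the input points on its boundary.
The farthest pair is P–Q with squared distance 113. The circle on this segment as diameter has centre (-3, -1.5) and r² = 113/4 = 28.25.
Check R: distance² to centre = 1.25 ≤ 28.25, so it lies inside.
All remaining points lie in this disk, and no smaller disk contains both endpoints, so this is the minimum enclosing circle.
The points at distance exactly r from the centre are P, Q — 2 points.

P, Q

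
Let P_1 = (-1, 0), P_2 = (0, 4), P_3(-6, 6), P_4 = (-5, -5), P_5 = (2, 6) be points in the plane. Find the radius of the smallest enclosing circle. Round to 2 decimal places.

6.55

By Welzl's lemma the MEC is supported by two points (diametrically opposite) or three points (on a circumcircle).
The minimum enclosing circle is determined by three boundary points: P_3, P_4, P_5.
Their circumcentre is (-2, 9/11) with r² = 5185/121.
The farthest remaining point P_2 is at distance² 1709/121 ≤ 5185/121.
r = √(5185/121) ≈ 6.55.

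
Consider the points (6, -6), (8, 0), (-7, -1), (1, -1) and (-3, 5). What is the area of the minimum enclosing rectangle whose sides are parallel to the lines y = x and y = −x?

160

In coordinates u = x + y, v = x − y the rectangle is axis-aligned; the map (x,y)→(u,v) scales areas by 2.
u-values: 0, 8, -8, 0, 2; range = 8 − (-8) = 16.
v-values: 12, 8, -6, 2, -8; range = 12 − (-8) = 20.
Area = (16 × 20) / 2 = 160.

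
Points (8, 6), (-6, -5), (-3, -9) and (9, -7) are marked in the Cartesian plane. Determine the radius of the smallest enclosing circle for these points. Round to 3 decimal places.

9.301

The minimum enclosing circle of a finite set is fixed by two of the points (as a diameter) or three (as a circumcircle).
The farthest pair is (8, 6)–(-3, -9) with squared distance 346. The circle on this segment as diameter has centre (2.5, -1.5) and r² = 346/4 = 86.5.
Check (-6, -5): distance² to centre = 84.5 ≤ 86.5, so it lies inside.
All remaining points lie in this disk, and no smaller disk contains both endpoints, so this is the minimum enclosing circle.
r = √(86.5) ≈ 9.301.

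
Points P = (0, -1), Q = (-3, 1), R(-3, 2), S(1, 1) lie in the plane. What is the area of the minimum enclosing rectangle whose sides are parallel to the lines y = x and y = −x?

12

In coordinates u = x + y, v = x − y the rectangle is axis-aligned; the map (x,y)→(u,v) scales areas by 2.
u-values: -1, -2, -1, 2; range = 2 − (-2) = 4.
v-values: 1, -4, -5, 0; range = 1 − (-5) = 6.
Area = (4 × 6) / 2 = 12.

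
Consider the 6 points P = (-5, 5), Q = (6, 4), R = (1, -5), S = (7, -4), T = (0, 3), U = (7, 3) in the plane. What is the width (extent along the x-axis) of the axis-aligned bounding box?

max x = 7, min x = -5, so width = 12.

12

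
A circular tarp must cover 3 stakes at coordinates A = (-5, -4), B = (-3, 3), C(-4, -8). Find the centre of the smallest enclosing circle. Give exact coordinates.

(-3.5, -2.5)

Side lengths²: AB² = 53, AC² = 17, BC² = 122.
Since BC² = 122 ≥ 53 + 17 = 70, the angle opposite BC is not acute, so the smallest enclosing circle has BC as diameter.
Centre = midpoint of BC = (-3.5, -2.5), r² = 122/4 = 30.5.
Centre = (-3.5, -2.5).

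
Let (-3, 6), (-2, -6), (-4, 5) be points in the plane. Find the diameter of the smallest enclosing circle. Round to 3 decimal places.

Call the three points A, B, C in the order given.
Side lengths²: AB² = 145, AC² = 2, BC² = 125.
Since AB² = 145 ≥ 125 + 2 = 127, the angle opposite AB is not acute, so the smallest enclosing circle has AB as diameter.
Centre = midpoint of AB = (-2.5, 0), r² = 145/4 = 36.25.
Diameter = 2r = 2√(36.25) ≈ 12.042.

12.042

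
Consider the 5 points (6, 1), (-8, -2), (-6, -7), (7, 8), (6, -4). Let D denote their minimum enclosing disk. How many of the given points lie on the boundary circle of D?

2

A smallest enclosing disk is always determined by at most three of the input points on its boundary.
The farthest pair is (-6, -7)–(7, 8) with squared distance 394. The circle on this segment as diameter has centre (0.5, 0.5) and r² = 394/4 = 98.5.
Check (6, 1): distance² to centre = 30.5 ≤ 98.5, so it lies inside.
All remaining points lie in this disk, and no smaller disk contains both endpoints, so this is the minimum enclosing circle.
The points at distance exactly r from the centre are (-6, -7), (7, 8) — 2 points.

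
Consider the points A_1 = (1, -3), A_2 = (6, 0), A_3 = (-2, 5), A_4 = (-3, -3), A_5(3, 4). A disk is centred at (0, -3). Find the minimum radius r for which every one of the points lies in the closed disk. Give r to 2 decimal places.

The required radius is the distance from (0, -3) to the farthest point.
Squared distances: 1, 45, 68, 9, 58.
Maximum is 68, attained at A_3.
r = √68 ≈ 8.25.

8.25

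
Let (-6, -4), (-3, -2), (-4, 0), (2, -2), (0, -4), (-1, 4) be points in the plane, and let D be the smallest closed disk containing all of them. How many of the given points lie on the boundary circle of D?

By Welzl's lemma the MEC is supported by two points (diametrically opposite) or three points (on a circumcircle).
The minimum enclosing circle is determined by three boundary points: (-6, -4), (2, -2), (-1, 4).
Their circumcentre is (-47/18, -5/9) with r² = 7565/324.
The farthest remaining point (0, -4) is at distance² 6053/324 ≤ 7565/324.
The points at distance exactly r from the centre are (-6, -4), (2, -2), (-1, 4) — 3 points.

3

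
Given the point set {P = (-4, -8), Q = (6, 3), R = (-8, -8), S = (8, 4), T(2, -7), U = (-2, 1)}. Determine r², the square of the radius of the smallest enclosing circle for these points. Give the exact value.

A smallest enclosing disk is always determined by at most three of the input points on its boundary.
The farthest pair is R–S with squared distance 400. The circle on this segment as diameter has centre (0, -2) and r² = 400/4 = 100.
Check P: distance² to centre = 52 ≤ 100, so it lies inside.
All remaining points lie in this disk, and no smaller disk contains both endpoints, so this is the minimum enclosing circle.

100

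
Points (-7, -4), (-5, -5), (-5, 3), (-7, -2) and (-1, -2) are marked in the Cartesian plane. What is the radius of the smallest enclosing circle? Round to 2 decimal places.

4.00

The minimum enclosing circle of a finite set is fixed by two of the points (as a diameter) or three (as a circumcircle).
The minimum enclosing circle is determined by three boundary points: (-5, -5), (-5, 3), (-1, -2).
Their circumcentre is (-4.875, -1) with r² = 16.015625.
The farthest remaining point (-7, -4) is at distance² 13.515625 ≤ 16.015625.
r = √(16.015625) ≈ 4.00.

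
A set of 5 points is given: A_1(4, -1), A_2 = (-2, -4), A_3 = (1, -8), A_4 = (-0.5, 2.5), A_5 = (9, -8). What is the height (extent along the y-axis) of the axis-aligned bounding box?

10.5

max y = 2.5, min y = -8, so height = 10.5.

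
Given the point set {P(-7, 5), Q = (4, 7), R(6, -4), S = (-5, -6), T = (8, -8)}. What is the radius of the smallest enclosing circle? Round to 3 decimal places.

9.925

A smallest enclosing disk is always determined by at most three of the input points on its boundary.
The farthest pair is P–T with squared distance 394. The circle on this segment as diameter has centre (0.5, -1.5) and r² = 394/4 = 98.5.
Check Q: distance² to centre = 84.5 ≤ 98.5, so it lies inside.
All remaining points lie in this disk, and no smaller disk contains both endpoints, so this is the minimum enclosing circle.
r = √(98.5) ≈ 9.925.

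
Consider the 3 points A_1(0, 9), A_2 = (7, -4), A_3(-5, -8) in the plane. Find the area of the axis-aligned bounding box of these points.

x ranges over [-5, 7], width 12.
y ranges over [-8, 9], height 17.
Area = 12 × 17 = 204.

204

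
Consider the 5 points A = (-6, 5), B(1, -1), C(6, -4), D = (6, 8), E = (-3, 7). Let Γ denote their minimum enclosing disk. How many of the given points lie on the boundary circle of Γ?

The minimum enclosing circle of a finite set is fixed by two of the points (as a diameter) or three (as a circumcircle).
The minimum enclosing circle is determined by three boundary points: A, C, D.
Their circumcentre is (1.125, 2) with r² = 59.765625.
The farthest remaining point E is at distance² 42.015625 ≤ 59.765625.
The points at distance exactly r from the centre are A, C, D — 3 points.

3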